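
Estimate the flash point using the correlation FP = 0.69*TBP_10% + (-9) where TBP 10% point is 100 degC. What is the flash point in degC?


FP = 0.69 * 100 + (-9) = 60

60 degC


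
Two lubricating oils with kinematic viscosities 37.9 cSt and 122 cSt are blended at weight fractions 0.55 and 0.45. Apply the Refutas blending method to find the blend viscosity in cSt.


Refutas method: VBN_i = 14.534*ln(ln(visc_i + 0.8)) + 10.975, blended linearly by mass fraction; since VBN is linear in VBI_i = ln(ln(visc_i + 0.8)) and the fractions sum to 1, blend VBI directly: visc = exp(exp(VBI_blend)) - 0.8
VBI_1 = ln(ln(37.9 + 0.8)) = 1.29633
VBI_2 = ln(ln(122 + 0.8)) = 1.57081
VBI_blend = 0.55 * 1.29633 + 0.45 * 1.57081 = 1.41985
visc_blend = exp(exp(1.41985)) - 0.8 = 61.78

61.78 cSt


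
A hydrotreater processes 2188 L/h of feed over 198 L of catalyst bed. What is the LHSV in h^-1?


LHSV = volumetric feed rate / catalyst volume
= 2188 L/h / 198 L
= 11.05 h^-1

11.05 h^-1


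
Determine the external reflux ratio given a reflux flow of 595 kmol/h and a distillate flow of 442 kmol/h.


Reflux ratio definition: R = L / D (liquid returned / distillate withdrawn)
L = 595 kmol/h, D = 442 kmol/h
R = 595 / 442 = 1.346

1.346


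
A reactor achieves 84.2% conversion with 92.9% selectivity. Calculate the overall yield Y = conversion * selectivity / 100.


Overall yield = conversion (%) * selectivity (%) / 100
Conversion = 84.2%, Selectivity = 92.9%
Y = 84.2 * 92.9 / 100
= 78.2218 %

78.2218 %


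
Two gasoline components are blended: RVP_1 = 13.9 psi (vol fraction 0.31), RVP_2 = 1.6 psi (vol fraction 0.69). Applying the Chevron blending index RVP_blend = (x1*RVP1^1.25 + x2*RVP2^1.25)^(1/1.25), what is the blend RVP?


Chevron index: RVP_blend = (sum xi*RVPi^1.25)^(1/1.25)
RVP^1.25 terms: 0.31 * 13.9^1.25 + 0.69 * 1.6^1.25 = 9.56178
RVP_blend = 9.56178^(1/1.25) = 6.087

6.087 psi


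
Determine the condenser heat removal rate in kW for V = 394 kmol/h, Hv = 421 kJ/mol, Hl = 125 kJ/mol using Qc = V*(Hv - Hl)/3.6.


Qc = 394 * (421 - 125) / 3.6 = 394 * 296 / 3.6 = 32400

32400 kW


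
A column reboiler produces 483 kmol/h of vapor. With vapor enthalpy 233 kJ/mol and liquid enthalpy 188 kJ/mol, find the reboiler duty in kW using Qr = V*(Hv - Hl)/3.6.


Qr = 483 * (233 - 188) / 3.6 = 483 * 45 / 3.6 = 6038

6038 kW


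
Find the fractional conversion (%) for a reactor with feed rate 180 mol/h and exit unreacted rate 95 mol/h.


X = (F_in - F_out) / F_in * 100
Moles reacted = 180 - 95 = 85
X = 85 / 180 * 100
= 0.4722 * 100
= 47.22 %

47.22 %


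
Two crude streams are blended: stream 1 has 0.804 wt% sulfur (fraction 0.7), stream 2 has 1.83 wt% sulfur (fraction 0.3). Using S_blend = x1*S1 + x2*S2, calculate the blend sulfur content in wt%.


Linear sulfur blending: S_blend = x1*S1 + x2*S2
Contribution 1: 0.7 * 0.804 = 0.5628 wt%
Contribution 2: 0.3 * 1.83 = 0.549 wt%
S_blend = 0.5628 + 0.549 = 1.1118

1.1118 wt%


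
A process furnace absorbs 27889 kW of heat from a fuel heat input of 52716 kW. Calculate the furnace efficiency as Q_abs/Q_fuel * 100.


Furnace efficiency = Q_absorbed / Q_fuel * 100
= 27889 / 52716 * 100 = 52.90

52.90 %


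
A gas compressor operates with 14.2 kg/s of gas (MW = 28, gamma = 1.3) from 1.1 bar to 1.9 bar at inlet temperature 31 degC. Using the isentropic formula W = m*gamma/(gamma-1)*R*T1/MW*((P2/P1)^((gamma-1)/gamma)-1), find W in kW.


Isentropic work: W = m*(gamma/(gamma-1))*(R*T1/MW)*((P2/P1)^((gamma-1)/gamma) - 1)
T1 = 31 + 273.15 = 304.15 K
Pressure ratio = 1.9 / 1.1 = 1.72727
Exponent = (1.3 - 1)/1.3 = 0.230769
(P2/P1)^exp - 1 = 1.72727^0.230769 - 1 = 0.134424
W = 14.2 * 1.3 / 0.3 * 8.314 * 304.15 / 28 * 0.134424 = 747.0

747.0 kW


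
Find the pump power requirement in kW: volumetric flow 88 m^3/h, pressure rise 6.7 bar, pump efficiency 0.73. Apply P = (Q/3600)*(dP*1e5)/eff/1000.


Q = 88 / 3600 = 0.0244444 m^3/s
P = 0.0244444 * (6.7 * 1e5) / 0.73 / 1000 = 22.44

22.44 kW


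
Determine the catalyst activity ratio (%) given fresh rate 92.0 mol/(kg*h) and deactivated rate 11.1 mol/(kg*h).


Activity (%) = (rate_used / rate_fresh) * 100
rate_used = 11.1, rate_fresh = 92.0
= (11.1 / 92.0) * 100
= 0.1207 * 100 = 12.07

12.07 %


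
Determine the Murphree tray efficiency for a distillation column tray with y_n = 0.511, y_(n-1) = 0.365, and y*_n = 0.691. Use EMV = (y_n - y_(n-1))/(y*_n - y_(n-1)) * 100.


Murphree vapor efficiency: EMV = (y_n - y_(n-1)) / (y*_n - y_(n-1)) * 100
EMV = (0.511 - 0.365) / (0.691 - 0.365) * 100 = 0.146 / 0.326 * 100 = 44.79

44.79 %


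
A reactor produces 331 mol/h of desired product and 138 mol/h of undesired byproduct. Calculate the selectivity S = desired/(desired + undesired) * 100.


Selectivity = desired / (desired + undesired) * 100
Total products = 331 + 138 = 469 mol/h
S = 331 / 469 * 100
= 0.7058 * 100
= 70.58 %

70.58 %


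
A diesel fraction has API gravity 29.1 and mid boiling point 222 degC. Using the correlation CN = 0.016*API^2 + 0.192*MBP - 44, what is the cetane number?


CN = 0.016 * 29.1^2 + 0.192 * 222 - 44
CN = 13.54896 + 42.624 - 44 = 12.17296

12.17296


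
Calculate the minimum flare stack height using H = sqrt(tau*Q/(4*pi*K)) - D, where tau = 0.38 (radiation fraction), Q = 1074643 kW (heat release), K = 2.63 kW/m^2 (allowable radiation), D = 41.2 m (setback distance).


tau*Q/(4*pi*K) = 0.38 * 1074643 / (4 * pi * 2.63) = 12356.1
sqrt(12356.1) = 111.158
H = 111.158 - 41.2 = 69.96

69.96 m


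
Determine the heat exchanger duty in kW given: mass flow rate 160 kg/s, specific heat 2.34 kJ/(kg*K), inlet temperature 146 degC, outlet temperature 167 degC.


Q = m_dot * cp * delta_T
delta_T = 167 - 146 = 21 K
Q = 160 * 2.34 * 21
= 374.4 * 21
= 7862.4 kW

7862.4 kW


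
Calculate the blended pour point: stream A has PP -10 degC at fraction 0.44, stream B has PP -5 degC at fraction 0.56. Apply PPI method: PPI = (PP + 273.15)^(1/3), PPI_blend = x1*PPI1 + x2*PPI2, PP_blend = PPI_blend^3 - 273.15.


PPI_1 = (-10 + 273.15)^(1/3) = 6.408176
PPI_2 = (-5 + 273.15)^(1/3) = 6.448508
PPI_blend = 0.44 * 6.408176 + 0.56 * 6.448508 = 6.430762
PP_blend = 6.430762^3 - 273.15 = 265.9422 - 273.15 = -7.21

-7.21 degC


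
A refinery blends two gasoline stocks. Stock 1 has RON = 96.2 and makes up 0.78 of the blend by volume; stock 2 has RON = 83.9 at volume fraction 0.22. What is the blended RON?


Linear blending: RON_blend = sum(vi * RONi)
Contribution 1: 0.78 * 96.2 = 75.036
Contribution 2: 0.22 * 83.9 = 18.458
RON_blend = 75.036 + 18.458 = 93.494

93.494


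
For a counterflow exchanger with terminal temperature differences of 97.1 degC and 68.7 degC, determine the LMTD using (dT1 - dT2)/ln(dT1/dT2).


LMTD = (dT1 - dT2) / ln(dT1/dT2)
= (97.1 - 68.7) / ln(97.1 / 68.7) = 28.4 / 0.345992 = 82.08

82.08 degC


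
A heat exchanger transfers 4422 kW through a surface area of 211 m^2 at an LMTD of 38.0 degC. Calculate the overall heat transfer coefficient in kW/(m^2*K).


From Q = U*A*LMTD, U = Q / (A * LMTD)
U = 4422 / (211 * 38.0) = 4422 / 8018 = 0.5515

0.5515 kW/(m^2*K)


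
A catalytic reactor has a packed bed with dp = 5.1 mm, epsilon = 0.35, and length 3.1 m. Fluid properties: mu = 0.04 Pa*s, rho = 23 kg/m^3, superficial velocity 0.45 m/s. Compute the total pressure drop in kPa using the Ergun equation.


dp = 5.1 mm = 0.0051 m
Viscous term = 150*0.04*0.45*(1-0.35)^2 / (0.0051^2*0.35^3) = 1022930
Inertial term = 1.75*23*0.45^2*(1-0.35) / (0.0051*0.35^3) = 24228.7
dP/L = 1022930 + 24228.7 = 1047160 Pa/m
dP = 1047160 * 3.1 / 1000 = 3246 kPa

3246 kPa


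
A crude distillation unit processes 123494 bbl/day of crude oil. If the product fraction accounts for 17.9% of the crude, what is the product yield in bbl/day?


Crude throughput = 123494 bbl/day
Fraction yield = 17.9%
yield = throughput * fraction / 100
yield = 123494 * 17.9 / 100 = 22105.426

22105.426 bbl/day


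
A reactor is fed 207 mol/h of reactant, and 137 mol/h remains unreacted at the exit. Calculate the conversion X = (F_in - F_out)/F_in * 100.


X = (F_in - F_out) / F_in * 100
Moles reacted = 207 - 137 = 70
X = 70 / 207 * 100
= 0.3382 * 100
= 33.82 %

33.82 %


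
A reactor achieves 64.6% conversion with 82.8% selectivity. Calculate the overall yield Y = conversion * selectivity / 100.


Overall yield = conversion (%) * selectivity (%) / 100
Conversion = 64.6%, Selectivity = 82.8%
Y = 64.6 * 82.8 / 100
= 53.4888 %

53.4888 %


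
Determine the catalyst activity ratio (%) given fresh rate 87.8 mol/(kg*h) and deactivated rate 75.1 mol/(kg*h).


Activity (%) = (rate_used / rate_fresh) * 100
rate_used = 75.1, rate_fresh = 87.8
= (75.1 / 87.8) * 100
= 0.8554 * 100 = 85.54

85.54 %


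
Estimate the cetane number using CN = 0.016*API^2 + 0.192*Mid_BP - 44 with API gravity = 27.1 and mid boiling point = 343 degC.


CN = 0.016 * 27.1^2 + 0.192 * 343 - 44
CN = 11.75056 + 65.856 - 44 = 33.60656

33.60656


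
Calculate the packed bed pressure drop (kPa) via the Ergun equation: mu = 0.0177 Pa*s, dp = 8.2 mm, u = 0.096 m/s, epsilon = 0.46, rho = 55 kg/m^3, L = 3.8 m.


dp = 8.2 mm = 0.0082 m
Viscous term = 150*0.0177*0.096*(1-0.46)^2 / (0.0082^2*0.46^3) = 11355.9
Inertial term = 1.75*55*0.096^2*(1-0.46) / (0.0082*0.46^3) = 600.136
dP/L = 11355.9 + 600.136 = 11956 Pa/m
dP = 11956 * 3.8 / 1000 = 45.43 kPa

45.43 kPa


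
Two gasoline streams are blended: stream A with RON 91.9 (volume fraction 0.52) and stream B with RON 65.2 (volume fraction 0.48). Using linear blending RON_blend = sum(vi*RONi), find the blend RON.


Linear blending: RON_blend = sum(vi * RONi)
Contribution 1: 0.52 * 91.9 = 47.788
Contribution 2: 0.48 * 65.2 = 31.296
RON_blend = 47.788 + 31.296 = 79.084

79.084


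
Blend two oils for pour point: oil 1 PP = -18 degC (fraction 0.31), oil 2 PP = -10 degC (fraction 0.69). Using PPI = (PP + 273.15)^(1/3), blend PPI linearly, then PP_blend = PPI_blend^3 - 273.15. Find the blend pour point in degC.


PPI_1 = (-18 + 273.15)^(1/3) = 6.342569
PPI_2 = (-10 + 273.15)^(1/3) = 6.408176
PPI_blend = 0.31 * 6.342569 + 0.69 * 6.408176 = 6.387838
PP_blend = 6.387838^3 - 273.15 = 260.6524 - 273.15 = -12.5

-12.5 degC


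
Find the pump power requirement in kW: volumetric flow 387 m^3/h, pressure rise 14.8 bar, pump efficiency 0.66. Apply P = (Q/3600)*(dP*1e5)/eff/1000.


Q = 387 / 3600 = 0.1075 m^3/s
P = 0.1075 * (14.8 * 1e5) / 0.66 / 1000 = 241.1

241.1 kW


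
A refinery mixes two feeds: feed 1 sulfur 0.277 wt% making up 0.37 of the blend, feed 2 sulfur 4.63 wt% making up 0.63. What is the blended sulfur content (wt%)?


Linear sulfur blending: S_blend = x1*S1 + x2*S2
Contribution 1: 0.37 * 0.277 = 0.10249 wt%
Contribution 2: 0.63 * 4.63 = 2.9169 wt%
S_blend = 0.10249 + 2.9169 = 3.01939

3.01939 wt%


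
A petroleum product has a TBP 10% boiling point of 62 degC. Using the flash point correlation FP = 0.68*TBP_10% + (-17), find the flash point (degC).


FP = 0.68 * 62 + (-17) = 25.16

25.16 degC


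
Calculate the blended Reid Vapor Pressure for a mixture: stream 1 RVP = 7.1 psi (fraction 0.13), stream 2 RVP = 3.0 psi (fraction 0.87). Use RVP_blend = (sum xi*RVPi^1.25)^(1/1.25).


Chevron index: RVP_blend = (sum xi*RVPi^1.25)^(1/1.25)
RVP^1.25 terms: 0.13 * 7.1^1.25 + 0.87 * 3.0^1.25 = 4.94162
RVP_blend = 4.94162^(1/1.25) = 3.590

3.590 psi


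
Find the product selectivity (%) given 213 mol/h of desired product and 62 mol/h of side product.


Selectivity = desired / (desired + undesired) * 100
Total products = 213 + 62 = 275 mol/h
S = 213 / 275 * 100
= 0.7745 * 100
= 77.45 %

77.45 %


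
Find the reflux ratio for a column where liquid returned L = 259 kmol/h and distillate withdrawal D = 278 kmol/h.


Reflux ratio definition: R = L / D (liquid returned / distillate withdrawn)
L = 259 kmol/h, D = 278 kmol/h
R = 259 / 278 = 0.9317

0.9317


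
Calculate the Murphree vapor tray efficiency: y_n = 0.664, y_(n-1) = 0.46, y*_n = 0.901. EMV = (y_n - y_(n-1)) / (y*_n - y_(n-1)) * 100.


Murphree vapor efficiency: EMV = (y_n - y_(n-1)) / (y*_n - y_(n-1)) * 100
EMV = (0.664 - 0.46) / (0.901 - 0.46) * 100 = 0.204 / 0.441 * 100 = 46.26

46.26 %


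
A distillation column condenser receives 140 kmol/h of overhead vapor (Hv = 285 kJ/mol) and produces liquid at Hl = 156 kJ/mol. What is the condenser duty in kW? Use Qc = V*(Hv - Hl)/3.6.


Qc = 140 * (285 - 156) / 3.6 = 140 * 129 / 3.6 = 5017

5017 kW


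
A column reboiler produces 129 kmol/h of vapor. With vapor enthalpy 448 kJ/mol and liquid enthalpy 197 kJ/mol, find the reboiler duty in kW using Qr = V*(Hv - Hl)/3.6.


Qr = 129 * (448 - 197) / 3.6 = 129 * 251 / 3.6 = 8994

8994 kW


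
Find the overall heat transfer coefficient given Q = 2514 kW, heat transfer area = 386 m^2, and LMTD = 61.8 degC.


From Q = U*A*LMTD, U = Q / (A * LMTD)
U = 2514 / (386 * 61.8) = 2514 / 23854.8 = 0.1054

0.1054 kW/(m^2*K)


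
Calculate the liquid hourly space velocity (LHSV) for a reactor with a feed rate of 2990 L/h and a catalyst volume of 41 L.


LHSV = volumetric feed rate / catalyst volume
= 2990 L/h / 41 L
= 72.93 h^-1

72.93 h^-1


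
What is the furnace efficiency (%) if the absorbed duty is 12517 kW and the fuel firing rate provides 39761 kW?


Furnace efficiency = Q_absorbed / Q_fuel * 100
= 12517 / 39761 * 100 = 31.48

31.48 %


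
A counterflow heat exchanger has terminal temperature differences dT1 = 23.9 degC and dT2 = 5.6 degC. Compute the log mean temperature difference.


LMTD = (dT1 - dT2) / ln(dT1/dT2)
= (23.9 - 5.6) / ln(23.9 / 5.6) = 18.3 / 1.45111 = 12.61

12.61 degC


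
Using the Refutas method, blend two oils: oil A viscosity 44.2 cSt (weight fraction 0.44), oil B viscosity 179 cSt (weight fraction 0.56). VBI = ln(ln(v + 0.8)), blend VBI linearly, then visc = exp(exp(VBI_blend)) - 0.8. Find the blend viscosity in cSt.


Refutas method: VBN_i = 14.534*ln(ln(visc_i + 0.8)) + 10.975, blended linearly by mass fraction; since VBN is linear in VBI_i = ln(ln(visc_i + 0.8)) and the fractions sum to 1, blend VBI directly: visc = exp(exp(VBI_blend)) - 0.8
VBI_1 = ln(ln(44.2 + 0.8)) = 1.33675
VBI_2 = ln(ln(179 + 0.8)) = 1.64709
VBI_blend = 0.44 * 1.33675 + 0.56 * 1.64709 = 1.51054
visc_blend = exp(exp(1.51054)) - 0.8 = 91.88

91.88 cSt


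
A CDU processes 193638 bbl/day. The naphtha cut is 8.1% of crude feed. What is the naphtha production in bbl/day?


Crude throughput = 193638 bbl/day
Fraction yield = 8.1%
yield = throughput * fraction / 100
yield = 193638 * 8.1 / 100 = 15684.678

15684.678 bbl/day


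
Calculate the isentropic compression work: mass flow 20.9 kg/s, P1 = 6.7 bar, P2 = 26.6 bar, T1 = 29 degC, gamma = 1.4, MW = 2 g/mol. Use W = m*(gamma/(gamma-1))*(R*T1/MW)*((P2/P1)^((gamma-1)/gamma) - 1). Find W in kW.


Isentropic work: W = m*(gamma/(gamma-1))*(R*T1/MW)*((P2/P1)^((gamma-1)/gamma) - 1)
T1 = 29 + 273.15 = 302.15 K
Pressure ratio = 26.6 / 6.7 = 3.97015
Exponent = (1.4 - 1)/1.4 = 0.285714
(P2/P1)^exp - 1 = 3.97015^0.285714 - 1 = 0.482817
W = 20.9 * 1.4 / 0.4 * 8.314 * 302.15 / 2 * 0.482817 = 44360

44360 kW


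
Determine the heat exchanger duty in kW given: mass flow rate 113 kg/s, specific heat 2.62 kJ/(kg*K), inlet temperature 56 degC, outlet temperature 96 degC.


Q = m_dot * cp * delta_T
delta_T = 96 - 56 = 40 K
Q = 113 * 2.62 * 40
= 296.06 * 40
= 11842.4 kW

11842.4 kW


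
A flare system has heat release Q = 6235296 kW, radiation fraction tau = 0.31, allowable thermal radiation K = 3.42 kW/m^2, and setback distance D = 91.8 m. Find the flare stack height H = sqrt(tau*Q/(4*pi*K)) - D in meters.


tau*Q/(4*pi*K) = 0.31 * 6235296 / (4 * pi * 3.42) = 44976.2
sqrt(44976.2) = 212.076
H = 212.076 - 91.8 = 120.3

120.3 m


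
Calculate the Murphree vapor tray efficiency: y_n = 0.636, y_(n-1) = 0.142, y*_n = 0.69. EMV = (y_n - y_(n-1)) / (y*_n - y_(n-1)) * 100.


Murphree vapor efficiency: EMV = (y_n - y_(n-1)) / (y*_n - y_(n-1)) * 100
EMV = (0.636 - 0.142) / (0.69 - 0.142) * 100 = 0.494 / 0.548 * 100 = 90.15

90.15 %


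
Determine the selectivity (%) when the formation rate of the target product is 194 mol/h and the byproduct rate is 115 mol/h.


Selectivity = desired / (desired + undesired) * 100
Total products = 194 + 115 = 309 mol/h
S = 194 / 309 * 100
= 0.6278 * 100
= 62.78 %

62.78 %


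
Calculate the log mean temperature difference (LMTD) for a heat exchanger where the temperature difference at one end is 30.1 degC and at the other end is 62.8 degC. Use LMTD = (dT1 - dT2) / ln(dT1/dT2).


LMTD = (dT1 - dT2) / ln(dT1/dT2)
= (30.1 - 62.8) / ln(30.1 / 62.8) = -32.7 / -0.73543 = 44.46

44.46 degC


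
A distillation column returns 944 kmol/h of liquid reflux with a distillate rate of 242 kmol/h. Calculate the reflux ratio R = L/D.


Reflux ratio definition: R = L / D (liquid returned / distillate withdrawn)
L = 944 kmol/h, D = 242 kmol/h
R = 944 / 242 = 3.901

3.901


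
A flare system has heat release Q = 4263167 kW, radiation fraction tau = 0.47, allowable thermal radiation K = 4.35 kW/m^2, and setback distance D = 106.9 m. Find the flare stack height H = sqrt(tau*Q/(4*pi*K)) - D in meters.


tau*Q/(4*pi*K) = 0.47 * 4263167 / (4 * pi * 4.35) = 36654.8
sqrt(36654.8) = 191.454
H = 191.454 - 106.9 = 84.55

84.55 m


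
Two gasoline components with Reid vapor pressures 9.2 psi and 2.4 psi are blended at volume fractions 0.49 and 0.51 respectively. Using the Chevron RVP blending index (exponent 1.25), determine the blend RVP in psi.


Chevron index: RVP_blend = (sum xi*RVPi^1.25)^(1/1.25)
RVP^1.25 terms: 0.49 * 9.2^1.25 + 0.51 * 2.4^1.25 = 9.37458
RVP_blend = 9.37458^(1/1.25) = 5.992

5.992 psi


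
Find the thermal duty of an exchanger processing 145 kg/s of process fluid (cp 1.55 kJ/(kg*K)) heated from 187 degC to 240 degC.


Q = m_dot * cp * delta_T
delta_T = 240 - 187 = 53 K
Q = 145 * 1.55 * 53
= 224.75 * 53
= 11911.75 kW

11911.75 kW


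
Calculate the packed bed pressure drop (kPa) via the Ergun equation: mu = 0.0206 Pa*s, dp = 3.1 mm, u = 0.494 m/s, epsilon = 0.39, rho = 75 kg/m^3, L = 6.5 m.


dp = 3.1 mm = 0.0031 m
Viscous term = 150*0.0206*0.494*(1-0.39)^2 / (0.0031^2*0.39^3) = 996387
Inertial term = 1.75*75*0.494^2*(1-0.39) / (0.0031*0.39^3) = 106250
dP/L = 996387 + 106250 = 1102640 Pa/m
dP = 1102640 * 6.5 / 1000 = 7167 kPa

7167 kPa


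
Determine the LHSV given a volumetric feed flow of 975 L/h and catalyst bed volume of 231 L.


LHSV = volumetric feed rate / catalyst volume
= 975 L/h / 231 L
= 4.221 h^-1

4.221 h^-1


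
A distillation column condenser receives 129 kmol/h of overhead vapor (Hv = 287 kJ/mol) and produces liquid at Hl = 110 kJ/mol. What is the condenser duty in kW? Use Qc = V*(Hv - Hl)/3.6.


Qc = 129 * (287 - 110) / 3.6 = 129 * 177 / 3.6 = 6342

6342 kW


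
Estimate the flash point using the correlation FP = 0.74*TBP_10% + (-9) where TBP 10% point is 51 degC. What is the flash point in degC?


FP = 0.74 * 51 + (-9) = 28.74

28.74 degC


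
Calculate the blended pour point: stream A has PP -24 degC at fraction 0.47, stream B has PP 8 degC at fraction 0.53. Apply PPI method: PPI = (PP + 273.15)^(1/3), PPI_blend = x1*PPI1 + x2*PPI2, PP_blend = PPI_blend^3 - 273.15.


PPI_1 = (-24 + 273.15)^(1/3) = 6.292458
PPI_2 = (8 + 273.15)^(1/3) = 6.551077
PPI_blend = 0.47 * 6.292458 + 0.53 * 6.551077 = 6.429526
PP_blend = 6.429526^3 - 273.15 = 265.7889 - 273.15 = -7.36

-7.36 degC


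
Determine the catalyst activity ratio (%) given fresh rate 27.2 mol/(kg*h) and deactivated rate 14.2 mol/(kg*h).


Activity (%) = (rate_used / rate_fresh) * 100
rate_used = 14.2, rate_fresh = 27.2
= (14.2 / 27.2) * 100
= 0.5221 * 100 = 52.21

52.21 %


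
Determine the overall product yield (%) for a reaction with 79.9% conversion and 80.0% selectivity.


Overall yield = conversion (%) * selectivity (%) / 100
Conversion = 79.9%, Selectivity = 80.0%
Y = 79.9 * 80.0 / 100
= 63.92 %

63.92 %


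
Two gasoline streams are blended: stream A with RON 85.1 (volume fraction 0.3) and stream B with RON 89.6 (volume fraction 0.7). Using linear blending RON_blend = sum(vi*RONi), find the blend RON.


Linear blending: RON_blend = sum(vi * RONi)
Contribution 1: 0.3 * 85.1 = 25.53
Contribution 2: 0.7 * 89.6 = 62.72
RON_blend = 25.53 + 62.72 = 88.25

88.25


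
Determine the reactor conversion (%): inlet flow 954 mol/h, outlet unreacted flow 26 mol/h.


X = (F_in - F_out) / F_in * 100
Moles reacted = 954 - 26 = 928
X = 928 / 954 * 100
= 0.9727 * 100
= 97.27 %

97.27 %


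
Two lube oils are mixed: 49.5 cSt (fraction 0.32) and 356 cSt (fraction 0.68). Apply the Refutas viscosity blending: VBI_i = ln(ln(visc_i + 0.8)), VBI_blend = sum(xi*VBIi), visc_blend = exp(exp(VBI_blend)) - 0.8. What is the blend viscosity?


Refutas method: VBN_i = 14.534*ln(ln(visc_i + 0.8)) + 10.975, blended linearly by mass fraction; since VBN is linear in VBI_i = ln(ln(visc_i + 0.8)) and the fractions sum to 1, blend VBI directly: visc = exp(exp(VBI_blend)) - 0.8
VBI_1 = ln(ln(49.5 + 0.8)) = 1.36558
VBI_2 = ln(ln(356 + 0.8)) = 1.77108
VBI_blend = 0.32 * 1.36558 + 0.68 * 1.77108 = 1.64132
visc_blend = exp(exp(1.64132)) - 0.8 = 173.7

173.7 cSt


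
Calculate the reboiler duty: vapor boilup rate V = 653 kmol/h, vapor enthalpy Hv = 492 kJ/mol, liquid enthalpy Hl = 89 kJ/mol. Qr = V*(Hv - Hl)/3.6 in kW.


Qr = 653 * (492 - 89) / 3.6 = 653 * 403 / 3.6 = 73100

73100 kW


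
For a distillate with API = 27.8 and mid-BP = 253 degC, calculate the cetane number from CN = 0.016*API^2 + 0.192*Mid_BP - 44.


CN = 0.016 * 27.8^2 + 0.192 * 253 - 44
CN = 12.36544 + 48.576 - 44 = 16.94144

16.94144


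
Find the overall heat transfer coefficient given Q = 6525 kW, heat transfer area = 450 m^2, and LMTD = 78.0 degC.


From Q = U*A*LMTD, U = Q / (A * LMTD)
U = 6525 / (450 * 78.0) = 6525 / 35100 = 0.1859

0.1859 kW/(m^2*K)


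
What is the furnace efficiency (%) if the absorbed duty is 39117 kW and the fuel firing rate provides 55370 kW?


Furnace efficiency = Q_absorbed / Q_fuel * 100
= 39117 / 55370 * 100 = 70.65

70.65 %


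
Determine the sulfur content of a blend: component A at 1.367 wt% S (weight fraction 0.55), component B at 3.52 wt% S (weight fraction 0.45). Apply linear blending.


Linear sulfur blending: S_blend = x1*S1 + x2*S2
Contribution 1: 0.55 * 1.367 = 0.75185 wt%
Contribution 2: 0.45 * 3.52 = 1.584 wt%
S_blend = 0.75185 + 1.584 = 2.33585

2.33585 wt%


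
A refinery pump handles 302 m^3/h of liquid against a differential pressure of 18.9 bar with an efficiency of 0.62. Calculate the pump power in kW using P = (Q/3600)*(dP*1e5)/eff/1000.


Q = 302 / 3600 = 0.0838889 m^3/s
P = 0.0838889 * (18.9 * 1e5) / 0.62 / 1000 = 255.7

255.7 kW


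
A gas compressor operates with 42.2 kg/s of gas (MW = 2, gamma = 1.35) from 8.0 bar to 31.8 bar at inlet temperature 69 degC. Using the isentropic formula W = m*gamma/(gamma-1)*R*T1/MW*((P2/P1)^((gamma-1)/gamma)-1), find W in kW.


Isentropic work: W = m*(gamma/(gamma-1))*(R*T1/MW)*((P2/P1)^((gamma-1)/gamma) - 1)
T1 = 69 + 273.15 = 342.15 K
Pressure ratio = 31.8 / 8.0 = 3.975
Exponent = (1.35 - 1)/1.35 = 0.259259
(P2/P1)^exp - 1 = 3.975^0.259259 - 1 = 0.430156
W = 42.2 * 1.35 / 0.35 * 8.314 * 342.15 / 2 * 0.430156 = 99590

99590 kW


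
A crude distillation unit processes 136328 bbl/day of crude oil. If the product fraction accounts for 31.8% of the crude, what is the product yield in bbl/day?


Crude throughput = 136328 bbl/day
Fraction yield = 31.8%
yield = throughput * fraction / 100
yield = 136328 * 31.8 / 100 = 43352.304

43352.304 bbl/day


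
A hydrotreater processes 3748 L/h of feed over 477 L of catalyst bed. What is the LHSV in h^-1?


LHSV = volumetric feed rate / catalyst volume
= 3748 L/h / 477 L
= 7.857 h^-1

7.857 h^-1


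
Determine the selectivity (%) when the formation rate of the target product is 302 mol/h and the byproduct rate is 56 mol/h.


Selectivity = desired / (desired + undesired) * 100
Total products = 302 + 56 = 358 mol/h
S = 302 / 358 * 100
= 0.8436 * 100
= 84.36 %

84.36 %


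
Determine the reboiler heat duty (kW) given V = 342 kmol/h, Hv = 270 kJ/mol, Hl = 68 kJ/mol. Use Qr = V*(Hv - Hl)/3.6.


Qr = 342 * (270 - 68) / 3.6 = 342 * 202 / 3.6 = 19190

19190 kW


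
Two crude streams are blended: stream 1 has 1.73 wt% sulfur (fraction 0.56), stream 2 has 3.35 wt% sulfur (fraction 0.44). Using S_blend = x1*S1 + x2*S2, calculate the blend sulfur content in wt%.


Linear sulfur blending: S_blend = x1*S1 + x2*S2
Contribution 1: 0.56 * 1.73 = 0.9688 wt%
Contribution 2: 0.44 * 3.35 = 1.474 wt%
S_blend = 0.9688 + 1.474 = 2.4428

2.4428 wt%


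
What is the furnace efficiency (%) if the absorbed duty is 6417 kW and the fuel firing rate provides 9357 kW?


Furnace efficiency = Q_absorbed / Q_fuel * 100
= 6417 / 9357 * 100 = 68.58

68.58 %


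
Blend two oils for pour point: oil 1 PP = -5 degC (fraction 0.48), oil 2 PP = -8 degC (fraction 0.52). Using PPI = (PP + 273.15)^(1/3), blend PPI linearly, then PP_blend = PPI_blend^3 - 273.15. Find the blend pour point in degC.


PPI_1 = (-5 + 273.15)^(1/3) = 6.448508
PPI_2 = (-8 + 273.15)^(1/3) = 6.42437
PPI_blend = 0.48 * 6.448508 + 0.52 * 6.42437 = 6.435956
PP_blend = 6.435956^3 - 273.15 = 266.5871 - 273.15 = -6.56

-6.56 degC


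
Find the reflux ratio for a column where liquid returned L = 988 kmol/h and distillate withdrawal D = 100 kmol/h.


Reflux ratio definition: R = L / D (liquid returned / distillate withdrawn)
L = 988 kmol/h, D = 100 kmol/h
R = 988 / 100 = 9.880

9.880


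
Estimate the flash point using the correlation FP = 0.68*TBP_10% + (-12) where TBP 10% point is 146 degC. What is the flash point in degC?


FP = 0.68 * 146 + (-12) = 87.28

87.28 degC


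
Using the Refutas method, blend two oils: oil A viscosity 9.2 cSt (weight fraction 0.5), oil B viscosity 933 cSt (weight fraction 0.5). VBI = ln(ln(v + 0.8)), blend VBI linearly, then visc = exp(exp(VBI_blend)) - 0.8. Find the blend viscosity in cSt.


Refutas method: VBN_i = 14.534*ln(ln(visc_i + 0.8)) + 10.975, blended linearly by mass fraction; since VBN is linear in VBI_i = ln(ln(visc_i + 0.8)) and the fractions sum to 1, blend VBI directly: visc = exp(exp(VBI_blend)) - 0.8
VBI_1 = ln(ln(9.2 + 0.8)) = 0.834032
VBI_2 = ln(ln(933 + 0.8)) = 1.92268
VBI_blend = 0.5 * 0.834032 + 0.5 * 1.92268 = 1.37836
visc_blend = exp(exp(1.37836)) - 0.8 = 52.10

52.10 cSt


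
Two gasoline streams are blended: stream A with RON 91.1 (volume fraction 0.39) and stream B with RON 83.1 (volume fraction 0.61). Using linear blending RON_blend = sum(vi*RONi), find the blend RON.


Linear blending: RON_blend = sum(vi * RONi)
Contribution 1: 0.39 * 91.1 = 35.529
Contribution 2: 0.61 * 83.1 = 50.691
RON_blend = 35.529 + 50.691 = 86.22

86.22


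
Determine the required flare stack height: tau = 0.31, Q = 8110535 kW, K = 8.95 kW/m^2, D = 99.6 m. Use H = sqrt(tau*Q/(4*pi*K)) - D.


tau*Q/(4*pi*K) = 0.31 * 8110535 / (4 * pi * 8.95) = 22355.2
sqrt(22355.2) = 149.517
H = 149.517 - 99.6 = 49.92

49.92 m


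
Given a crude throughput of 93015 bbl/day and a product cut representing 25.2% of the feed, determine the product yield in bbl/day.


Crude throughput = 93015 bbl/day
Fraction yield = 25.2%
yield = throughput * fraction / 100
yield = 93015 * 25.2 / 100 = 23439.78

23439.78 bbl/day


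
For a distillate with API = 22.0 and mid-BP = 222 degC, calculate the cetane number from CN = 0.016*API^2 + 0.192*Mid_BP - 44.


CN = 0.016 * 22.0^2 + 0.192 * 222 - 44
CN = 7.744 + 42.624 - 44 = 6.368

6.368


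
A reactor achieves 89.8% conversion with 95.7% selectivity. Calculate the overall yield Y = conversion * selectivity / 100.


Overall yield = conversion (%) * selectivity (%) / 100
Conversion = 89.8%, Selectivity = 95.7%
Y = 89.8 * 95.7 / 100
= 85.9386 %

85.9386 %


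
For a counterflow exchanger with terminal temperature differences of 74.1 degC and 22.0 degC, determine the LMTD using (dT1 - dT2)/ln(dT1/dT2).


LMTD = (dT1 - dT2) / ln(dT1/dT2)
= (74.1 - 22.0) / ln(74.1 / 22.0) = 52.1 / 1.21437 = 42.90

42.90 degC


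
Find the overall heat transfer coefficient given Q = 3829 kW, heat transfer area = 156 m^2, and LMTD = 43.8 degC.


From Q = U*A*LMTD, U = Q / (A * LMTD)
U = 3829 / (156 * 43.8) = 3829 / 6832.8 = 0.5604

0.5604 kW/(m^2*K)


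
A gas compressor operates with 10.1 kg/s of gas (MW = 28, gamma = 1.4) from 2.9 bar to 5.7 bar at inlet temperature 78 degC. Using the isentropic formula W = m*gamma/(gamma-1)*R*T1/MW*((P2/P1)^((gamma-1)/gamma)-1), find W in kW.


Isentropic work: W = m*(gamma/(gamma-1))*(R*T1/MW)*((P2/P1)^((gamma-1)/gamma) - 1)
T1 = 78 + 273.15 = 351.15 K
Pressure ratio = 5.7 / 2.9 = 1.96552
Exponent = (1.4 - 1)/1.4 = 0.285714
(P2/P1)^exp - 1 = 1.96552^0.285714 - 1 = 0.212972
W = 10.1 * 1.4 / 0.4 * 8.314 * 351.15 / 28 * 0.212972 = 785.0

785.0 kW


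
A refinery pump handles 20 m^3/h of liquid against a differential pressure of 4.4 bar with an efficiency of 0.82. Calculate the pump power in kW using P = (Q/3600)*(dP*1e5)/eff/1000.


Q = 20 / 3600 = 0.00555556 m^3/s
P = 0.00555556 * (4.4 * 1e5) / 0.82 / 1000 = 2.981

2.981 kW


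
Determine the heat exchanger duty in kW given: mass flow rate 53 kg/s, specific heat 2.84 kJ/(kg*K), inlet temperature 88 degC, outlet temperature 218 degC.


Q = m_dot * cp * delta_T
delta_T = 218 - 88 = 130 K
Q = 53 * 2.84 * 130
= 150.52 * 130
= 19567.6 kW

19567.6 kW


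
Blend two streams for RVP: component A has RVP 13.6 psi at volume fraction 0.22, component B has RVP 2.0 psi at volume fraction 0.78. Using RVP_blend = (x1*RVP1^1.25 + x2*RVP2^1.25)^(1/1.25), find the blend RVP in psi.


Chevron index: RVP_blend = (sum xi*RVPi^1.25)^(1/1.25)
RVP^1.25 terms: 0.22 * 13.6^1.25 + 0.78 * 2.0^1.25 = 7.60091
RVP_blend = 7.60091^(1/1.25) = 5.066

5.066 psi


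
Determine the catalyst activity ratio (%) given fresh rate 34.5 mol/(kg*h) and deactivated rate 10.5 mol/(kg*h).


Activity (%) = (rate_used / rate_fresh) * 100
rate_used = 10.5, rate_fresh = 34.5
= (10.5 / 34.5) * 100
= 0.3043 * 100 = 30.43

30.43 %


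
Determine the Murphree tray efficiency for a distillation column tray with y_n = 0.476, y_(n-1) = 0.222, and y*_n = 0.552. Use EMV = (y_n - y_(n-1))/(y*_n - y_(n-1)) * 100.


Murphree vapor efficiency: EMV = (y_n - y_(n-1)) / (y*_n - y_(n-1)) * 100
EMV = (0.476 - 0.222) / (0.552 - 0.222) * 100 = 0.254 / 0.33 * 100 = 76.97

76.97 %


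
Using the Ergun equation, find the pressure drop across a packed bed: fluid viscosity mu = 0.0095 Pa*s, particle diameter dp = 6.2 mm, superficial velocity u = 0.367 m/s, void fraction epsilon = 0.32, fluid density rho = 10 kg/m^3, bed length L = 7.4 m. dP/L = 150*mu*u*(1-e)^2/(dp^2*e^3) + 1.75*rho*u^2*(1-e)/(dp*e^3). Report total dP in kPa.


dp = 6.2 mm = 0.0062 m
Viscous term = 150*0.0095*0.367*(1-0.32)^2 / (0.0062^2*0.32^3) = 191984
Inertial term = 1.75*10*0.367^2*(1-0.32) / (0.0062*0.32^3) = 7889.28
dP/L = 191984 + 7889.28 = 199873 Pa/m
dP = 199873 * 7.4 / 1000 = 1479 kPa

1479 kPa


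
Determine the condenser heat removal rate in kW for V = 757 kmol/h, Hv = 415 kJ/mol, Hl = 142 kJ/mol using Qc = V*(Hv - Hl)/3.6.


Qc = 757 * (415 - 142) / 3.6 = 757 * 273 / 3.6 = 57410

57410 kW


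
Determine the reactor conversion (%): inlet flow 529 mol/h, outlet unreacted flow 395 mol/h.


X = (F_in - F_out) / F_in * 100
Moles reacted = 529 - 395 = 134
X = 134 / 529 * 100
= 0.2533 * 100
= 25.33 %

25.33 %


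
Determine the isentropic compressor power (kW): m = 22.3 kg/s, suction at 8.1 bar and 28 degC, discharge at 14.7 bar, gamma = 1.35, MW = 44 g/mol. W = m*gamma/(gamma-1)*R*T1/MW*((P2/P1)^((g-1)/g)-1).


Isentropic work: W = m*(gamma/(gamma-1))*(R*T1/MW)*((P2/P1)^((gamma-1)/gamma) - 1)
T1 = 28 + 273.15 = 301.15 K
Pressure ratio = 14.7 / 8.1 = 1.81481
Exponent = (1.35 - 1)/1.35 = 0.259259
(P2/P1)^exp - 1 = 1.81481^0.259259 - 1 = 0.16709
W = 22.3 * 1.35 / 0.35 * 8.314 * 301.15 / 44 * 0.16709 = 817.8

817.8 kW


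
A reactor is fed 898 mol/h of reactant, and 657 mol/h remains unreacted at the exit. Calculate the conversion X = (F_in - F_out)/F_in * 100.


X = (F_in - F_out) / F_in * 100
Moles reacted = 898 - 657 = 241
X = 241 / 898 * 100
= 0.2684 * 100
= 26.84 %

26.84 %


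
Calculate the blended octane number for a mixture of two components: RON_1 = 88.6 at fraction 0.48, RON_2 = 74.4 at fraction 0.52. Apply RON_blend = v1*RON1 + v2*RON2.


Linear blending: RON_blend = sum(vi * RONi)
Contribution 1: 0.48 * 88.6 = 42.528
Contribution 2: 0.52 * 74.4 = 38.688
RON_blend = 42.528 + 38.688 = 81.216

81.216


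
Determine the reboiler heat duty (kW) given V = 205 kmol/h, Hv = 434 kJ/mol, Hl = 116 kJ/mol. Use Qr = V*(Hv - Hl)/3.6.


Qr = 205 * (434 - 116) / 3.6 = 205 * 318 / 3.6 = 18110

18110 kW


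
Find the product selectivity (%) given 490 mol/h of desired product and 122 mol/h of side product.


Selectivity = desired / (desired + undesired) * 100
Total products = 490 + 122 = 612 mol/h
S = 490 / 612 * 100
= 0.8007 * 100
= 80.07 %

80.07 %


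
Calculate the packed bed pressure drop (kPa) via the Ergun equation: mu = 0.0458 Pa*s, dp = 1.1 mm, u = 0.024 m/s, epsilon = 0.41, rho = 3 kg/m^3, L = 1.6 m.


dp = 1.1 mm = 0.0011 m
Viscous term = 150*0.0458*0.024*(1-0.41)^2 / (0.0011^2*0.41^3) = 688232
Inertial term = 1.75*3*0.024^2*(1-0.41) / (0.0011*0.41^3) = 23.5337
dP/L = 688232 + 23.5337 = 688256 Pa/m
dP = 688256 * 1.6 / 1000 = 1101 kPa

1101 kPa


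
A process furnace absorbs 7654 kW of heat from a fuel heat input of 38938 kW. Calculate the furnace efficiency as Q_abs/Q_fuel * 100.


Furnace efficiency = Q_absorbed / Q_fuel * 100
= 7654 / 38938 * 100 = 19.66

19.66 %


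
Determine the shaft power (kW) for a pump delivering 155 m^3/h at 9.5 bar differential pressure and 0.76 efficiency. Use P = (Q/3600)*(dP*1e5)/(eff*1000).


Q = 155 / 3600 = 0.0430556 m^3/s
P = 0.0430556 * (9.5 * 1e5) / 0.76 / 1000 = 53.82

53.82 kW


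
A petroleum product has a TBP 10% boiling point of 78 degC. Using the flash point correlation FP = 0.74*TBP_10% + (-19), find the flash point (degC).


FP = 0.74 * 78 + (-19) = 38.72

38.72 degC


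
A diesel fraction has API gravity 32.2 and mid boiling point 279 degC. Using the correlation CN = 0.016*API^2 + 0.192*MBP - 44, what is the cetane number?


CN = 0.016 * 32.2^2 + 0.192 * 279 - 44
CN = 16.58944 + 53.568 - 44 = 26.15744

26.15744


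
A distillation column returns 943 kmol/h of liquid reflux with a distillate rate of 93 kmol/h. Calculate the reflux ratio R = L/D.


Reflux ratio definition: R = L / D (liquid returned / distillate withdrawn)
L = 943 kmol/h, D = 93 kmol/h
R = 943 / 93 = 10.14

10.14


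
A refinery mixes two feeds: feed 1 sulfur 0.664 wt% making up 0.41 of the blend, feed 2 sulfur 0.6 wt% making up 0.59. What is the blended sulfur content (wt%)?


Linear sulfur blending: S_blend = x1*S1 + x2*S2
Contribution 1: 0.41 * 0.664 = 0.27224 wt%
Contribution 2: 0.59 * 0.6 = 0.354 wt%
S_blend = 0.27224 + 0.354 = 0.62624

0.62624 wt%


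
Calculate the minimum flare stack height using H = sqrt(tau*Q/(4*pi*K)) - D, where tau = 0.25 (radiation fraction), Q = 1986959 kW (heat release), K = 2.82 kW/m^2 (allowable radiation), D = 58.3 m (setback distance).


tau*Q/(4*pi*K) = 0.25 * 1986959 / (4 * pi * 2.82) = 14017.5
sqrt(14017.5) = 118.396
H = 118.396 - 58.3 = 60.10

60.10 m


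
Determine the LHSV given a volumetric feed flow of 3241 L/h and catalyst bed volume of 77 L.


LHSV = volumetric feed rate / catalyst volume
= 3241 L/h / 77 L
= 42.09 h^-1

42.09 h^-1


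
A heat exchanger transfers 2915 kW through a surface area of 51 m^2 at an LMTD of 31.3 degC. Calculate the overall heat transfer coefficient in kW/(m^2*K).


From Q = U*A*LMTD, U = Q / (A * LMTD)
U = 2915 / (51 * 31.3) = 2915 / 1596.3 = 1.826

1.826 kW/(m^2*K)


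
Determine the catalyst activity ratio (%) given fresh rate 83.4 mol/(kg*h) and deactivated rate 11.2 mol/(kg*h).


Activity (%) = (rate_used / rate_fresh) * 100
rate_used = 11.2, rate_fresh = 83.4
= (11.2 / 83.4) * 100
= 0.1343 * 100 = 13.43

13.43 %


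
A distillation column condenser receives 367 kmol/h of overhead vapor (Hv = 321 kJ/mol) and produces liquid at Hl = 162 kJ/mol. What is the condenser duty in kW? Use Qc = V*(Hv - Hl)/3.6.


Qc = 367 * (321 - 162) / 3.6 = 367 * 159 / 3.6 = 16210

16210 kW


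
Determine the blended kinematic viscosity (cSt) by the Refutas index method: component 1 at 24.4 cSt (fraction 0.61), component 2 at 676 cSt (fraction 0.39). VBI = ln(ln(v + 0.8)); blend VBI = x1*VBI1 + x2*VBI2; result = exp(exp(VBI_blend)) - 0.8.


Refutas method: VBN_i = 14.534*ln(ln(visc_i + 0.8)) + 10.975, blended linearly by mass fraction; since VBN is linear in VBI_i = ln(ln(visc_i + 0.8)) and the fractions sum to 1, blend VBI directly: visc = exp(exp(VBI_blend)) - 0.8
VBI_1 = ln(ln(24.4 + 0.8)) = 1.1715
VBI_2 = ln(ln(676 + 0.8)) = 1.87447
VBI_blend = 0.61 * 1.1715 + 0.39 * 1.87447 = 1.44566
visc_blend = exp(exp(1.44566)) - 0.8 = 68.93

68.93 cSt


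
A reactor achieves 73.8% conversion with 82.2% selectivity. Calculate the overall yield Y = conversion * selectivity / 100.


Overall yield = conversion (%) * selectivity (%) / 100
Conversion = 73.8%, Selectivity = 82.2%
Y = 73.8 * 82.2 / 100
= 60.6636 %

60.6636 %


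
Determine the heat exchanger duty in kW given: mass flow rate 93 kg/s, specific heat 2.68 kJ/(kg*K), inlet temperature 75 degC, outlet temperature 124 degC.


Q = m_dot * cp * delta_T
delta_T = 124 - 75 = 49 K
Q = 93 * 2.68 * 49
= 249.24 * 49
= 12212.76 kW

12212.76 kW


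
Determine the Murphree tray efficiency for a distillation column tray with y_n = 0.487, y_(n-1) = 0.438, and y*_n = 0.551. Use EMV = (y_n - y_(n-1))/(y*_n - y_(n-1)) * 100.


Murphree vapor efficiency: EMV = (y_n - y_(n-1)) / (y*_n - y_(n-1)) * 100
EMV = (0.487 - 0.438) / (0.551 - 0.438) * 100 = 0.049 / 0.113 * 100 = 43.36

43.36 %


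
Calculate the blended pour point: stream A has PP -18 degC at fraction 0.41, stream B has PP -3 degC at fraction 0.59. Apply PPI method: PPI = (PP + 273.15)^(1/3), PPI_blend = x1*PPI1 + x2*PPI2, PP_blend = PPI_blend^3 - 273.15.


PPI_1 = (-18 + 273.15)^(1/3) = 6.342569
PPI_2 = (-3 + 273.15)^(1/3) = 6.464501
PPI_blend = 0.41 * 6.342569 + 0.59 * 6.464501 = 6.414509
PP_blend = 6.414509^3 - 273.15 = 263.9309 - 273.15 = -9.22

-9.22 degC


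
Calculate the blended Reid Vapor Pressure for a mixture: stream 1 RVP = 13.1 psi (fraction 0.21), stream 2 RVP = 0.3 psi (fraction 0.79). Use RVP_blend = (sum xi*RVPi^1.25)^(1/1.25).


Chevron index: RVP_blend = (sum xi*RVPi^1.25)^(1/1.25)
RVP^1.25 terms: 0.21 * 13.1^1.25 + 0.79 * 0.3^1.25 = 5.40909
RVP_blend = 5.40909^(1/1.25) = 3.859

3.859 psi


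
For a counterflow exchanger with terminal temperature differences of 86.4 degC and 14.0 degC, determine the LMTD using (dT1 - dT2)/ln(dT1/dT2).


LMTD = (dT1 - dT2) / ln(dT1/dT2)
= (86.4 - 14.0) / ln(86.4 / 14.0) = 72.4 / 1.81993 = 39.78

39.78 degC


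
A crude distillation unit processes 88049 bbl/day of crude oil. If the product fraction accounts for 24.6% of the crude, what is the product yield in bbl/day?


Crude throughput = 88049 bbl/day
Fraction yield = 24.6%
yield = throughput * fraction / 100
yield = 88049 * 24.6 / 100 = 21660.054

21660.054 bbl/day


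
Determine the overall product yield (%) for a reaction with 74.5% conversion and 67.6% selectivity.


Overall yield = conversion (%) * selectivity (%) / 100
Conversion = 74.5%, Selectivity = 67.6%
Y = 74.5 * 67.6 / 100
= 50.362 %

50.362 %


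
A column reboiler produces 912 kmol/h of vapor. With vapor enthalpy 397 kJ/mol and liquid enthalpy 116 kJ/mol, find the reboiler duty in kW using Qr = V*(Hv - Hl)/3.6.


Qr = 912 * (397 - 116) / 3.6 = 912 * 281 / 3.6 = 71190

71190 kW
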